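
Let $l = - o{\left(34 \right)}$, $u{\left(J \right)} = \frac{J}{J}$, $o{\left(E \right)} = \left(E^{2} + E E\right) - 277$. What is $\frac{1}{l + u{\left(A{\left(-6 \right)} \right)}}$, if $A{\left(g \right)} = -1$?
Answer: $- \frac{1}{2034} \approx -0.00049164$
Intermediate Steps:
$o{\left(E \right)} = -277 + 2 E^{2}$ ($o{\left(E \right)} = \left(E^{2} + E^{2}\right) - 277 = 2 E^{2} - 277 = -277 + 2 E^{2}$)
$u{\left(J \right)} = 1$
$l = -2035$ ($l = - (-277 + 2 \cdot 34^{2}) = - (-277 + 2 \cdot 1156) = - (-277 + 2312) = \left(-1\right) 2035 = -2035$)
$\frac{1}{l + u{\left(A{\left(-6 \right)} \right)}} = \frac{1}{-2035 + 1} = \frac{1}{-2034} = - \frac{1}{2034}$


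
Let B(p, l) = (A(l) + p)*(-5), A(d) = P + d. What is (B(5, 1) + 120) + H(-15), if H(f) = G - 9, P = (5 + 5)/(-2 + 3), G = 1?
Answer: 32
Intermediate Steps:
P = 10 (P = 10/1 = 10*1 = 10)
A(d) = 10 + d
H(f) = -8 (H(f) = 1 - 9 = -8)
B(p, l) = -50 - 5*l - 5*p (B(p, l) = ((10 + l) + p)*(-5) = (10 + l + p)*(-5) = -50 - 5*l - 5*p)
(B(5, 1) + 120) + H(-15) = ((-50 - 5*1 - 5*5) + 120) - 8 = ((-50 - 5 - 25) + 120) - 8 = (-80 + 120) - 8 = 40 - 8 = 32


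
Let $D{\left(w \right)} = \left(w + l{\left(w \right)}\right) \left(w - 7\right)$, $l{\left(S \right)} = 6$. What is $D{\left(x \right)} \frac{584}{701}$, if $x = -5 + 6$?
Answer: $- \frac{24528}{701} \approx -34.99$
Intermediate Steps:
$x = 1$
$D{\left(w \right)} = \left(-7 + w\right) \left(6 + w\right)$ ($D{\left(w \right)} = \left(w + 6\right) \left(w - 7\right) = \left(6 + w\right) \left(-7 + w\right) = \left(-7 + w\right) \left(6 + w\right)$)
$D{\left(x \right)} \frac{584}{701} = \left(-42 + 1^{2} - 1\right) \frac{584}{701} = \left(-42 + 1 - 1\right) 584 \cdot \frac{1}{701} = \left(-42\right) \frac{584}{701} = - \frac{24528}{701}$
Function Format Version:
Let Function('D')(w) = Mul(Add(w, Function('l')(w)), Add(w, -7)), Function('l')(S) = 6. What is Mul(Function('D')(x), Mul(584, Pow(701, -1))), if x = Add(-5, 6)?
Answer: Rational(-24528, 701) ≈ -34.990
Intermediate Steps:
x = 1
Function('D')(w) = Mul(Add(-7, w), Add(6, w)) (Function('D')(w) = Mul(Add(w, 6), Add(w, -7)) = Mul(Add(6, w), Add(-7, w)) = Mul(Add(-7, w), Add(6, w)))
Mul(Function('D')(x), Mul(584, Pow(701, -1))) = Mul(Add(-42, Pow(1, 2), Mul(-1, 1)), Mul(584, Pow(701, -1))) = Mul(Add(-42, 1, -1), Mul(584, Rational(1, 701))) = Mul(-42, Rational(584, 701)) = Rational(-24528, 701)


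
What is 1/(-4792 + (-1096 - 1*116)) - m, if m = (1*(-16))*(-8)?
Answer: -768513/6004 ≈ -128.00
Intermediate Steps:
m = 128 (m = -16*(-8) = 128)
1/(-4792 + (-1096 - 1*116)) - m = 1/(-4792 + (-1096 - 1*116)) - 1*128 = 1/(-4792 + (-1096 - 116)) - 128 = 1/(-4792 - 1212) - 128 = 1/(-6004) - 128 = -1/6004 - 128 = -768513/6004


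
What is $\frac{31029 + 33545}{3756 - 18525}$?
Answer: $- \frac{64574}{14769} \approx -4.3723$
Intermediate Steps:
$\frac{31029 + 33545}{3756 - 18525} = \frac{64574}{3756 + \left(-20514 + 1989\right)} = \frac{64574}{3756 - 18525} = \frac{64574}{-14769} = 64574 \left(- \frac{1}{14769}\right) = - \frac{64574}{14769}$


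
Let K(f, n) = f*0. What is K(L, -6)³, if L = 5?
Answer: 0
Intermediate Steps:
K(f, n) = 0
K(L, -6)³ = 0³ = 0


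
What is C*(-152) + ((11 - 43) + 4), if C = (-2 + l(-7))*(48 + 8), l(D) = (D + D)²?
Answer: -1651356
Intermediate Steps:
l(D) = 4*D² (l(D) = (2*D)² = 4*D²)
C = 10864 (C = (-2 + 4*(-7)²)*(48 + 8) = (-2 + 4*49)*56 = (-2 + 196)*56 = 194*56 = 10864)
C*(-152) + ((11 - 43) + 4) = 10864*(-152) + ((11 - 43) + 4) = -1651328 + (-32 + 4) = -1651328 - 28 = -1651356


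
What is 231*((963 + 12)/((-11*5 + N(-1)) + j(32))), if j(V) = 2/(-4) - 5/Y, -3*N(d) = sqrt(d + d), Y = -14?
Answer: -2738510775/670531 + 33108075*I*sqrt(2)/1341062 ≈ -4084.1 + 34.914*I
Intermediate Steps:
N(d) = -sqrt(2)*sqrt(d)/3 (N(d) = -sqrt(d + d)/3 = -sqrt(2)*sqrt(d)/3)
j(V) = -1/7 (j(V) = 2/(-4) - 5/(-14) = 2*(-1/4) - 5*(-1/14) = -1/2 + 5/14 = -1/7)
231*((963 + 12)/((-11*5 + N(-1)) + j(32))) = 231*((963 + 12)/((-11*5 - sqrt(2)*sqrt(-1)/3) - 1/7)) = 231*(975/((-55 - sqrt(2)*I/3) - 1/7)) = 231*(975/((-55 - I*sqrt(2)/3) - 1/7)) = 231*(975/(-386/7 - I*sqrt(2)/3)) = 225225/(-386/7 - I*sqrt(2)/3)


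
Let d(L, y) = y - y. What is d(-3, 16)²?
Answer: 0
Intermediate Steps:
d(L, y) = 0
d(-3, 16)² = 0² = 0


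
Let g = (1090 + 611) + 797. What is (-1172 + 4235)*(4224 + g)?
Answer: 20589486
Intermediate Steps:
g = 2498 (g = 1701 + 797 = 2498)
(-1172 + 4235)*(4224 + g) = (-1172 + 4235)*(4224 + 2498) = 3063*6722 = 20589486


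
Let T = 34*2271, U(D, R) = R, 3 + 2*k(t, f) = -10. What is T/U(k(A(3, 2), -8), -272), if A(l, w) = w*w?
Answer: -2271/8 ≈ -283.88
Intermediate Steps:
A(l, w) = w²
k(t, f) = -13/2 (k(t, f) = -3/2 + (½)*(-10) = -3/2 - 5 = -13/2)
T = 77214
T/U(k(A(3, 2), -8), -272) = 77214/(-272) = 77214*(-1/272) = -2271/8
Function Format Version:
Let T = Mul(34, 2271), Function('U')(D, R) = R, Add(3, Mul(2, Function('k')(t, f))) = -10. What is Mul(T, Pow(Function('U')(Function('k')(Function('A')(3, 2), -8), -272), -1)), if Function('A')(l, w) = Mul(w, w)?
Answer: Rational(-2271, 8) ≈ -283.88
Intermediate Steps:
Function('A')(l, w) = Pow(w, 2)
Function('k')(t, f) = Rational(-13, 2) (Function('k')(t, f) = Add(Rational(-3, 2), Mul(Rational(1, 2), -10)) = Add(Rational(-3, 2), -5) = Rational(-13, 2))
T = 77214
Mul(T, Pow(Function('U')(Function('k')(Function('A')(3, 2), -8), -272), -1)) = Mul(77214, Pow(-272, -1)) = Mul(77214, Rational(-1, 272)) = Rational(-2271, 8)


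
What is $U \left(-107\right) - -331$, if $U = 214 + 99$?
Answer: $-33160$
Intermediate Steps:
$U = 313$
$U \left(-107\right) - -331 = 313 \left(-107\right) - -331 = -33491 + 331 = -33160$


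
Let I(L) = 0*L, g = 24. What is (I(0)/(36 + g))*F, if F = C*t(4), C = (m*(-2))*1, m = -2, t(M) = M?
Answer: 0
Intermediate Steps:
C = 4 (C = -2*(-2)*1 = 4*1 = 4)
I(L) = 0
F = 16 (F = 4*4 = 16)
(I(0)/(36 + g))*F = (0/(36 + 24))*16 = (0/60)*16 = ((1/60)*0)*16 = 0*16 = 0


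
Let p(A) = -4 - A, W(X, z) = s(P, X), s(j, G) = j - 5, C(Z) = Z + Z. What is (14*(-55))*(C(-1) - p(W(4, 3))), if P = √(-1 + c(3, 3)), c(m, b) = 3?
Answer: 2310 - 770*√2 ≈ 1221.1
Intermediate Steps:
C(Z) = 2*Z
P = √2 (P = √(-1 + 3) = √2 ≈ 1.4142)
s(j, G) = -5 + j
W(X, z) = -5 + √2
(14*(-55))*(C(-1) - p(W(4, 3))) = (14*(-55))*(2*(-1) - (-4 - (-5 + √2))) = -770*(-2 - (-4 + (5 - √2))) = -770*(-2 - (1 - √2)) = -770*(-2 + (-1 + √2)) = -770*(-3 + √2) = 2310 - 770*√2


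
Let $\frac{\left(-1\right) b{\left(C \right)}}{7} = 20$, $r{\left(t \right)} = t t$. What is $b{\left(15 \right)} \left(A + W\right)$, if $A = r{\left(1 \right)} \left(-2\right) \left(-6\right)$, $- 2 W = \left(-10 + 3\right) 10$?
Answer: $-6580$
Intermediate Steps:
$r{\left(t \right)} = t^{2}$
$b{\left(C \right)} = -140$ ($b{\left(C \right)} = \left(-7\right) 20 = -140$)
$W = 35$ ($W = - \frac{\left(-10 + 3\right) 10}{2} = - \frac{\left(-7\right) 10}{2} = \left(- \frac{1}{2}\right) \left(-70\right) = 35$)
$A = 12$ ($A = 1^{2} \left(-2\right) \left(-6\right) = 1 \left(-2\right) \left(-6\right) = \left(-2\right) \left(-6\right) = 12$)
$b{\left(15 \right)} \left(A + W\right) = - 140 \left(12 + 35\right) = \left(-140\right) 47 = -6580$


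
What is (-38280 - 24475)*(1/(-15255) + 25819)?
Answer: -4943447861044/3051 ≈ -1.6203e+9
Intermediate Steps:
(-38280 - 24475)*(1/(-15255) + 25819) = -62755*(-1/15255 + 25819) = -62755*393868844/15255 = -4943447861044/3051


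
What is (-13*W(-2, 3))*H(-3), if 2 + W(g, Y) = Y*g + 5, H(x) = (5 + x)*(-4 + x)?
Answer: -546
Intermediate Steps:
H(x) = (-4 + x)*(5 + x)
W(g, Y) = 3 + Y*g (W(g, Y) = -2 + (Y*g + 5) = -2 + (5 + Y*g) = 3 + Y*g)
(-13*W(-2, 3))*H(-3) = (-13*(3 + 3*(-2)))*(-20 - 3 + (-3)²) = (-13*(3 - 6))*(-20 - 3 + 9) = -13*(-3)*(-14) = 39*(-14) = -546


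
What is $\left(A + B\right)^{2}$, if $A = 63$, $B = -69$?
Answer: $36$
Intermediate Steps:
$\left(A + B\right)^{2} = \left(63 - 69\right)^{2} = \left(-6\right)^{2} = 36$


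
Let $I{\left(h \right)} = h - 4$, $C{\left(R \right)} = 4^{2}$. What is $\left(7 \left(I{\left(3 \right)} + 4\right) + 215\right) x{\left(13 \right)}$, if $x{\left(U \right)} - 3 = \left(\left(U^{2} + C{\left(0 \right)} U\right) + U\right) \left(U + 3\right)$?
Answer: $1473348$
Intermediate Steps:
$C{\left(R \right)} = 16$
$I{\left(h \right)} = -4 + h$
$x{\left(U \right)} = 3 + \left(3 + U\right) \left(U^{2} + 17 U\right)$ ($x{\left(U \right)} = 3 + \left(\left(U^{2} + 16 U\right) + U\right) \left(U + 3\right) = 3 + \left(U^{2} + 17 U\right) \left(3 + U\right) = 3 + \left(3 + U\right) \left(U^{2} + 17 U\right)$)
$\left(7 \left(I{\left(3 \right)} + 4\right) + 215\right) x{\left(13 \right)} = \left(7 \left(\left(-4 + 3\right) + 4\right) + 215\right) \left(3 + 13^{3} + 20 \cdot 13^{2} + 51 \cdot 13\right) = \left(7 \left(-1 + 4\right) + 215\right) \left(3 + 2197 + 20 \cdot 169 + 663\right) = \left(7 \cdot 3 + 215\right) \left(3 + 2197 + 3380 + 663\right) = \left(21 + 215\right) 6243 = 236 \cdot 6243 = 1473348$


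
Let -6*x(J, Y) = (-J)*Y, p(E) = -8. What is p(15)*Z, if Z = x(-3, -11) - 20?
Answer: 116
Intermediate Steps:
x(J, Y) = J*Y/6 (x(J, Y) = -(-J)*Y/6 = -(-1)*J*Y/6 = J*Y/6)
Z = -29/2 (Z = (⅙)*(-3)*(-11) - 20 = 11/2 - 20 = -29/2 ≈ -14.500)
p(15)*Z = -8*(-29/2) = 116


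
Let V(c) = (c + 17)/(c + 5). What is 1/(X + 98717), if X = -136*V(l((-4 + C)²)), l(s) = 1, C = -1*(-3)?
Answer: 1/98309 ≈ 1.0172e-5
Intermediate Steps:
C = 3
V(c) = (17 + c)/(5 + c)
X = -408 (X = -136*(17 + 1)/(5 + 1) = -136*18/6 = -68*18/3 = -136*3 = -408)
1/(X + 98717) = 1/(-408 + 98717) = 1/98309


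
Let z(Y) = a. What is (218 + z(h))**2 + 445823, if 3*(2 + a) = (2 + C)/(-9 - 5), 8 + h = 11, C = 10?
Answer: 24125427/49 ≈ 4.9236e+5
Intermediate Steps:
h = 3 (h = -8 + 11 = 3)
a = -16/7 (a = -2 + ((2 + 10)/(-9 - 5))/3 = -2 + (12/(-14))/3 = -2 + (12*(-1/14))/3 = -2 + (1/3)*(-6/7) = -2 - 2/7 = -16/7 ≈ -2.2857)
z(Y) = -16/7
(218 + z(h))**2 + 445823 = (218 - 16/7)**2 + 445823 = (1510/7)**2 + 445823 = 2280100/49 + 445823 = 24125427/49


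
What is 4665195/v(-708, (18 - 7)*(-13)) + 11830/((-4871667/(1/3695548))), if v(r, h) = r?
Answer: -6999145110511418855/1062205275072444 ≈ -6589.3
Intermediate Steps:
4665195/v(-708, (18 - 7)*(-13)) + 11830/((-4871667/(1/3695548))) = 4665195/(-708) + 11830/((-4871667/(1/3695548))) = 4665195*(-1/708) + 11830/((-4871667/1/3695548)) = -1555065/236 + 11830/((-4871667*3695548)) = -1555065/236 + 11830/(-18003479238516) = -1555065/236 + 11830*(-1/18003479238516) = -1555065/236 - 5915/9001739619258 = -6999145110511418855/1062205275072444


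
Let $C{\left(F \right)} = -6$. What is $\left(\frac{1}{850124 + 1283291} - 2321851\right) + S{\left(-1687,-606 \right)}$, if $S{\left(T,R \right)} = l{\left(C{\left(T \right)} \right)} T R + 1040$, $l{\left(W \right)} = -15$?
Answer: $- \frac{37666809344014}{2133415} \approx -1.7656 \cdot 10^{7}$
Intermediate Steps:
$S{\left(T,R \right)} = 1040 - 15 R T$ ($S{\left(T,R \right)} = - 15 T R + 1040 = - 15 R T + 1040 = 1040 - 15 R T$)
$\left(\frac{1}{850124 + 1283291} - 2321851\right) + S{\left(-1687,-606 \right)} = \left(\frac{1}{850124 + 1283291} - 2321851\right) + \left(1040 - \left(-9090\right) \left(-1687\right)\right) = \left(\frac{1}{2133415} - 2321851\right) + \left(1040 - 15334830\right) = \left(\frac{1}{2133415} - 2321851\right) - 15333790 = - \frac{4953471751164}{2133415} - 15333790 = - \frac{37666809344014}{2133415}$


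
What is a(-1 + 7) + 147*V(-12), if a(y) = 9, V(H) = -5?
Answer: -726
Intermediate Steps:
a(-1 + 7) + 147*V(-12) = 9 + 147*(-5) = 9 - 735 = -726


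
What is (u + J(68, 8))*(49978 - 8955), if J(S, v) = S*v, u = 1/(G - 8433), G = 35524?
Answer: 604576667615/27091 ≈ 2.2317e+7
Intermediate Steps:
u = 1/27091 (u = 1/(35524 - 8433) = 1/27091 ≈ 3.6913e-5)
(u + J(68, 8))*(49978 - 8955) = (1/27091 + 68*8)*(49978 - 8955) = (1/27091 + 544)*41023 = (14737505/27091)*41023 = 604576667615/27091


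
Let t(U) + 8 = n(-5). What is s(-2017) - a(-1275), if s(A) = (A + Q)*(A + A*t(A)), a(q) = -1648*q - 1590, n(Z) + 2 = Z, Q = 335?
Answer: -49595926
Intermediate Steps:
n(Z) = -2 + Z
t(U) = -15 (t(U) = -8 + (-2 - 5) = -8 - 7 = -15)
a(q) = -1590 - 1648*q
s(A) = -14*A*(335 + A) (s(A) = (A + 335)*(A + A*(-15)) = (335 + A)*(A - 15*A) = (335 + A)*(-14*A) = -14*A*(335 + A))
s(-2017) - a(-1275) = -14*(-2017)*(335 - 2017) - (-1590 - 1648*(-1275)) = -14*(-2017)*(-1682) - (-1590 + 2101200) = -47496316 - 1*2099610 = -47496316 - 2099610 = -49595926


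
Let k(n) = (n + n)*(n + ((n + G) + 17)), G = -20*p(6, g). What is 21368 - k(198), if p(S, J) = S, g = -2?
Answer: -94660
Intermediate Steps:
G = -120 (G = -20*6 = -120)
k(n) = 2*n*(-103 + 2*n) (k(n) = (n + n)*(n + ((n - 120) + 17)) = (2*n)*(n + ((-120 + n) + 17)) = (2*n)*(n + (-103 + n)) = (2*n)*(-103 + 2*n) = 2*n*(-103 + 2*n))
21368 - k(198) = 21368 - 2*198*(-103 + 2*198) = 21368 - 2*198*(-103 + 396) = 21368 - 2*198*293 = 21368 - 1*116028 = 21368 - 116028 = -94660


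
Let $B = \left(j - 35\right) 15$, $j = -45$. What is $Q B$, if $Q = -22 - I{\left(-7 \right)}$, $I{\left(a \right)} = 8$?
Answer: $36000$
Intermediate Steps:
$Q = -30$ ($Q = -22 - 8 = -30$)
$B = -1200$ ($B = \left(-45 - 35\right) 15 = \left(-80\right) 15 = -1200$)
$Q B = \left(-30\right) \left(-1200\right) = 36000$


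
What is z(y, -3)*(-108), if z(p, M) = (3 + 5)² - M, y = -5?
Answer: -7236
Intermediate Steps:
z(p, M) = 64 - M (z(p, M) = 8² - M = 64 - M)
z(y, -3)*(-108) = (64 - 1*(-3))*(-108) = (64 + 3)*(-108) = 67*(-108) = -7236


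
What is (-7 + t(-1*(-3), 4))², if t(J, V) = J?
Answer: 16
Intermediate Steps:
(-7 + t(-1*(-3), 4))² = (-7 - 1*(-3))² = (-7 + 3)² = (-4)² = 16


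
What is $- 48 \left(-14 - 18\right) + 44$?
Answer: $1580$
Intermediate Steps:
$- 48 \left(-14 - 18\right) + 44 = \left(-48\right) \left(-32\right) + 44 = 1536 + 44 = 1580$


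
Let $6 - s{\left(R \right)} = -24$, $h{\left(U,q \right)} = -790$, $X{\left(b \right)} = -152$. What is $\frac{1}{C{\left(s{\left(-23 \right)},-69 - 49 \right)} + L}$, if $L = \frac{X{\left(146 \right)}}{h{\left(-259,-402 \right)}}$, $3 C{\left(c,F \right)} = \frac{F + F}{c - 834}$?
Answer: $\frac{238185}{69133} \approx 3.4453$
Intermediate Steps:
$s{\left(R \right)} = 30$ ($s{\left(R \right)} = 6 - -24 = 6 + 24 = 30$)
$C{\left(c,F \right)} = \frac{2 F}{3 \left(-834 + c\right)}$ ($C{\left(c,F \right)} = \frac{\left(F + F\right) \frac{1}{c - 834}}{3} = \frac{2 F \frac{1}{-834 + c}}{3} = \frac{2 F}{3 \left(-834 + c\right)}$)
$L = \frac{76}{395}$ ($L = - \frac{152}{-790} = \left(-152\right) \left(- \frac{1}{790}\right) = \frac{76}{395} \approx 0.1924$)
$\frac{1}{C{\left(s{\left(-23 \right)},-69 - 49 \right)} + L} = \frac{1}{\frac{2 \left(-69 - 49\right)}{3 \left(-834 + 30\right)} + \frac{76}{395}} = \frac{1}{\frac{2 \left(-69 - 49\right)}{3 \left(-804\right)} + \frac{76}{395}} = \frac{1}{\frac{2}{3} \left(-118\right) \left(- \frac{1}{804}\right) + \frac{76}{395}} = \frac{1}{\frac{59}{603} + \frac{76}{395}} = \frac{1}{\frac{69133}{238185}} = \frac{238185}{69133}$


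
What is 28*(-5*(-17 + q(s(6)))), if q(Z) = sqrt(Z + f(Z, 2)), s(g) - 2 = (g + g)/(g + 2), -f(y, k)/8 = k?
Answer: 2380 - 350*I*sqrt(2) ≈ 2380.0 - 494.97*I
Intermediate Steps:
f(y, k) = -8*k
s(g) = 2 + 2*g/(2 + g) (s(g) = 2 + (g + g)/(g + 2) = 2 + (2*g)/(2 + g) = 2 + 2*g/(2 + g))
q(Z) = sqrt(-16 + Z) (q(Z) = sqrt(Z - 8*2) = sqrt(Z - 16) = sqrt(-16 + Z))
28*(-5*(-17 + q(s(6)))) = 28*(-5*(-17 + sqrt(-16 + 4*(1 + 6)/(2 + 6)))) = 28*(-5*(-17 + sqrt(-16 + 4*7/8))) = 28*(-5*(-17 + sqrt(-16 + 4*(1/8)*7))) = 28*(-5*(-17 + sqrt(-16 + 7/2))) = 28*(-5*(-17 + sqrt(-25/2))) = 28*(-5*(-17 + 5*I*sqrt(2)/2)) = 28*(85 - 25*I*sqrt(2)/2) = 2380 - 350*I*sqrt(2)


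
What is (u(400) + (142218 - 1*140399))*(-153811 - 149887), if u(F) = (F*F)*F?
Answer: -19437224426662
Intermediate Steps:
u(F) = F**3 (u(F) = F**2*F = F**3)
(u(400) + (142218 - 1*140399))*(-153811 - 149887) = (400**3 + (142218 - 1*140399))*(-153811 - 149887) = (64000000 + (142218 - 140399))*(-303698) = (64000000 + 1819)*(-303698) = 64001819*(-303698) = -19437224426662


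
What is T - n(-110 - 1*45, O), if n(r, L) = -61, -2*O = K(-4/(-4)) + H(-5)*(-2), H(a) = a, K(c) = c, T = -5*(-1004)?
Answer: 5081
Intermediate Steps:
T = 5020
O = -11/2 (O = -(-4/(-4) - 5*(-2))/2 = -(-4*(-¼) + 10)/2 = -(1 + 10)/2 = -½*11 = -11/2 ≈ -5.5000)
T - n(-110 - 1*45, O) = 5020 - 1*(-61) = 5020 + 61 = 5081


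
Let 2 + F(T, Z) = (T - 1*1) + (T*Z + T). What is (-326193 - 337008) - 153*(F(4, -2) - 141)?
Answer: -641169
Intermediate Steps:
F(T, Z) = -3 + 2*T + T*Z (F(T, Z) = -2 + ((T - 1*1) + (T*Z + T)) = -2 + ((T - 1) + (T + T*Z)) = -2 + ((-1 + T) + (T + T*Z)) = -2 + (-1 + 2*T + T*Z) = -3 + 2*T + T*Z)
(-326193 - 337008) - 153*(F(4, -2) - 141) = (-326193 - 337008) - 153*((-3 + 2*4 + 4*(-2)) - 141) = -663201 - 153*((-3 + 8 - 8) - 141) = -663201 - 153*(-3 - 141) = -663201 - 153*(-144) = -663201 + 22032 = -641169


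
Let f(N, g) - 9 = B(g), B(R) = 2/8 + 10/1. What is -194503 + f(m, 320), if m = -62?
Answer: -777935/4 ≈ -1.9448e+5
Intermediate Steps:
B(R) = 41/4 (B(R) = 2*(1/8) + 10*1 = 1/4 + 10 = 41/4)
f(N, g) = 77/4 (f(N, g) = 9 + 41/4 = 77/4)
-194503 + f(m, 320) = -194503 + 77/4 = -777935/4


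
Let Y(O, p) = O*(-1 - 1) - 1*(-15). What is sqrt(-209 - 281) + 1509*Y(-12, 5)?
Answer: 58851 + 7*I*sqrt(10) ≈ 58851.0 + 22.136*I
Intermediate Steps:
Y(O, p) = 15 - 2*O (Y(O, p) = O*(-2) + 15 = -2*O + 15 = 15 - 2*O)
sqrt(-209 - 281) + 1509*Y(-12, 5) = sqrt(-209 - 281) + 1509*(15 - 2*(-12)) = sqrt(-490) + 1509*(15 + 24) = 7*I*sqrt(10) + 1509*39 = 7*I*sqrt(10) + 58851 = 58851 + 7*I*sqrt(10)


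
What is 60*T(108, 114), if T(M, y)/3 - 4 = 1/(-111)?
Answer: 26580/37 ≈ 718.38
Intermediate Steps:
T(M, y) = 443/37 (T(M, y) = 12 + 3/(-111) = 12 + 3*(-1/111) = 12 - 1/37 = 443/37)
60*T(108, 114) = 60*(443/37) = 26580/37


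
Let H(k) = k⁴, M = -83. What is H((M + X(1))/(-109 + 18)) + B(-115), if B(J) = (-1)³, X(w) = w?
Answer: -23362785/68574961 ≈ -0.34069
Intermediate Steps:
B(J) = -1
H((M + X(1))/(-109 + 18)) + B(-115) = ((-83 + 1)/(-109 + 18))⁴ - 1 = (-82/(-91))⁴ - 1 = (-82*(-1/91))⁴ - 1 = (82/91)⁴ - 1 = 45212176/68574961 - 1 = -23362785/68574961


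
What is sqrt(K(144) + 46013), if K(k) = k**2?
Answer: sqrt(66749) ≈ 258.36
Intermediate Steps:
sqrt(K(144) + 46013) = sqrt(144**2 + 46013) = sqrt(20736 + 46013) = sqrt(66749)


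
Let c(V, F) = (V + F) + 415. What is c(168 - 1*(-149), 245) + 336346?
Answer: 337323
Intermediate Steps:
c(V, F) = 415 + F + V (c(V, F) = (F + V) + 415 = 415 + F + V)
c(168 - 1*(-149), 245) + 336346 = (415 + 245 + (168 - 1*(-149))) + 336346 = (415 + 245 + (168 + 149)) + 336346 = (415 + 245 + 317) + 336346 = 977 + 336346 = 337323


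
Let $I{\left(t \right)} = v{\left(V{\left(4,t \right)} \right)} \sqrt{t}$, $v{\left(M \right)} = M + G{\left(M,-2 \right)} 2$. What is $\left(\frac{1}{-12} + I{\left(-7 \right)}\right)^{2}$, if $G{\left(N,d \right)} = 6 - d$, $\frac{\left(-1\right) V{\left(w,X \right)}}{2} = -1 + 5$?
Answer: $\frac{\left(1 - 96 i \sqrt{7}\right)^{2}}{144} \approx -447.99 - 3.5277 i$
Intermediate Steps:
$V{\left(w,X \right)} = -8$ ($V{\left(w,X \right)} = - 2 \left(-1 + 5\right) = \left(-2\right) 4 = -8$)
$v{\left(M \right)} = 16 + M$ ($v{\left(M \right)} = M + \left(6 - -2\right) 2 = M + \left(6 + 2\right) 2 = M + 8 \cdot 2 = M + 16 = 16 + M$)
$I{\left(t \right)} = 8 \sqrt{t}$ ($I{\left(t \right)} = \left(16 - 8\right) \sqrt{t} = 8 \sqrt{t}$)
$\left(\frac{1}{-12} + I{\left(-7 \right)}\right)^{2} = \left(\frac{1}{-12} + 8 \sqrt{-7}\right)^{2} = \left(- \frac{1}{12} + 8 i \sqrt{7}\right)^{2}$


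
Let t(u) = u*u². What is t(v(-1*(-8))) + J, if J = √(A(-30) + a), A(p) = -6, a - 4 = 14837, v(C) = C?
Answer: 512 + √14835 ≈ 633.80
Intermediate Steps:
a = 14841 (a = 4 + 14837 = 14841)
t(u) = u³
J = √14835 (J = √(-6 + 14841) = √14835 ≈ 121.80)
t(v(-1*(-8))) + J = (-1*(-8))³ + √14835 = 8³ + √14835 = 512 + √14835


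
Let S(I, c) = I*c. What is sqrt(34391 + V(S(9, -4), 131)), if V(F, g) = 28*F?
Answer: sqrt(33383) ≈ 182.71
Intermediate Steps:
sqrt(34391 + V(S(9, -4), 131)) = sqrt(34391 + 28*(9*(-4))) = sqrt(34391 + 28*(-36)) = sqrt(34391 - 1008) = sqrt(33383)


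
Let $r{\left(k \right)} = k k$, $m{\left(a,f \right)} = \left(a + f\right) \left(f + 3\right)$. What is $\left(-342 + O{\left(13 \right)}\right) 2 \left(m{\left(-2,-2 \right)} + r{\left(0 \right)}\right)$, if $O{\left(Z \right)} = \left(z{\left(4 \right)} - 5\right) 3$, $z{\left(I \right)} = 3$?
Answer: $2784$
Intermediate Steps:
$m{\left(a,f \right)} = \left(3 + f\right) \left(a + f\right)$ ($m{\left(a,f \right)} = \left(a + f\right) \left(3 + f\right) = \left(3 + f\right) \left(a + f\right)$)
$O{\left(Z \right)} = -6$ ($O{\left(Z \right)} = \left(3 - 5\right) 3 = \left(-2\right) 3 = -6$)
$r{\left(k \right)} = k^{2}$
$\left(-342 + O{\left(13 \right)}\right) 2 \left(m{\left(-2,-2 \right)} + r{\left(0 \right)}\right) = \left(-342 - 6\right) 2 \left(\left(\left(-2\right)^{2} + 3 \left(-2\right) + 3 \left(-2\right) - -4\right) + 0^{2}\right) = - 348 \cdot 2 \left(\left(4 - 6 - 6 + 4\right) + 0\right) = - 348 \cdot 2 \left(-4 + 0\right) = - 348 \cdot 2 \left(-4\right) = \left(-348\right) \left(-8\right) = 2784$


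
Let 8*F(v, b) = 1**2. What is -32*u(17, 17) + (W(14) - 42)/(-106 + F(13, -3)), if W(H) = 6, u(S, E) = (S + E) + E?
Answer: -1382016/847 ≈ -1631.7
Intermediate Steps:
u(S, E) = S + 2*E (u(S, E) = (E + S) + E = S + 2*E)
F(v, b) = 1/8 (F(v, b) = (1/8)*1**2 = (1/8)*1 = 1/8)
-32*u(17, 17) + (W(14) - 42)/(-106 + F(13, -3)) = -32*(17 + 2*17) + (6 - 42)/(-106 + 1/8) = -32*(17 + 34) - 36/(-847/8) = -32*51 - 36*(-8/847) = -1632 + 288/847 = -1382016/847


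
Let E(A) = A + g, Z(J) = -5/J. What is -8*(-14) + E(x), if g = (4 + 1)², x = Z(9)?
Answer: 1228/9 ≈ 136.44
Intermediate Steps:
x = -5/9 ≈ -0.55556
g = 25 (g = 5² = 25)
E(A) = 25 + A (E(A) = A + 25 = 25 + A)
-8*(-14) + E(x) = -8*(-14) + (25 - 5/9) = 112 + 220/9 = 1228/9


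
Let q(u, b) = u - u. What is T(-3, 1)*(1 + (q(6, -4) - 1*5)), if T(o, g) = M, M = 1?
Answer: -4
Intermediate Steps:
q(u, b) = 0
T(o, g) = 1
T(-3, 1)*(1 + (q(6, -4) - 1*5)) = 1*(1 + (0 - 1*5)) = 1*(1 + (0 - 5)) = 1*(1 - 5) = 1*(-4) = -4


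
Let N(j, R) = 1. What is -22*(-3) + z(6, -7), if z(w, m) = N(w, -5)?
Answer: 67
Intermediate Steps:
z(w, m) = 1
-22*(-3) + z(6, -7) = -22*(-3) + 1 = 66 + 1 = 67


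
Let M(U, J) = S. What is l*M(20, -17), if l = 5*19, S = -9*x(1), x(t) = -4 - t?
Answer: 4275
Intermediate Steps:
S = 45 (S = -9*(-4 - 1*1) = -9*(-4 - 1) = -9*(-5) = 45)
M(U, J) = 45
l = 95
l*M(20, -17) = 95*45 = 4275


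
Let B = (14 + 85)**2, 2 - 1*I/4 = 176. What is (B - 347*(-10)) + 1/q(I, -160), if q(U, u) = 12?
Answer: 159253/12 ≈ 13271.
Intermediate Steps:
I = -696 (I = 8 - 4*176 = 8 - 704 = -696)
B = 9801 (B = 99**2 = 9801)
(B - 347*(-10)) + 1/q(I, -160) = (9801 - 347*(-10)) + 1/12 = (9801 + 3470) + 1/12 = 13271 + 1/12 = 159253/12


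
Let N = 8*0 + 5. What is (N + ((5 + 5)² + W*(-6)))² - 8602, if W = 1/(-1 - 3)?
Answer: 10961/4 ≈ 2740.3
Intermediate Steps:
W = -¼ (W = 1/(-4) = -¼ ≈ -0.25000)
N = 5 (N = 0 + 5 = 5)
(N + ((5 + 5)² + W*(-6)))² - 8602 = (5 + ((5 + 5)² - ¼*(-6)))² - 8602 = (5 + (10² + 3/2))² - 8602 = (5 + (100 + 3/2))² - 8602 = (5 + 203/2)² - 8602 = (213/2)² - 8602 = 45369/4 - 8602 = 10961/4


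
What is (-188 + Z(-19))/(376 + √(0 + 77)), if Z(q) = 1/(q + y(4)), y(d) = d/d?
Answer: -636380/1271691 + 3385*√77/2543382 ≈ -0.48874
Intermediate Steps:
y(d) = 1
Z(q) = 1/(1 + q) (Z(q) = 1/(q + 1) = 1/(1 + q))
(-188 + Z(-19))/(376 + √(0 + 77)) = (-188 + 1/(1 - 19))/(376 + √(0 + 77)) = (-188 + 1/(-18))/(376 + √77) = (-188 - 1/18)/(376 + √77) = -3385/(18*(376 + √77))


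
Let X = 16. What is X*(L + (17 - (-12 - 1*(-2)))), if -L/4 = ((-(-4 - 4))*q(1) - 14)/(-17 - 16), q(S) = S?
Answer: 4624/11 ≈ 420.36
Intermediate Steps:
L = -8/11 (L = -4*(-(-4 - 4)*1 - 14)/(-17 - 16) = -4*(-1*(-8)*1 - 14)/(-33) = -4*(8*1 - 14)*(-1)/33 = -4*(8 - 14)*(-1)/33 = -(-24)*(-1)/33 = -4*2/11 = -8/11 ≈ -0.72727)
X*(L + (17 - (-12 - 1*(-2)))) = 16*(-8/11 + (17 - (-12 - 1*(-2)))) = 16*(-8/11 + (17 - (-12 + 2))) = 16*(-8/11 + (17 - 1*(-10))) = 16*(-8/11 + (17 + 10)) = 16*(-8/11 + 27) = 16*(289/11) = 4624/11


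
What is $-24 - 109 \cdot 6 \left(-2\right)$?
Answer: $1284$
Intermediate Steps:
$-24 - 109 \cdot 6 \left(-2\right) = -24 - -1308 = -24 + 1308 = 1284$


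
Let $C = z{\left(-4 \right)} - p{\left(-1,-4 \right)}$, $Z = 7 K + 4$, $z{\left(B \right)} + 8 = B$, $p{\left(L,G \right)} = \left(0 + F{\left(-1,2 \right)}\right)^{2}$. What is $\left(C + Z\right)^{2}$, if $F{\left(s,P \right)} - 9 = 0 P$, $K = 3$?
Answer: $4624$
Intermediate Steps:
$F{\left(s,P \right)} = 9$ ($F{\left(s,P \right)} = 9 + 0 P = 9 + 0 = 9$)
$p{\left(L,G \right)} = 81$ ($p{\left(L,G \right)} = \left(0 + 9\right)^{2} = 9^{2} = 81$)
$z{\left(B \right)} = -8 + B$
$Z = 25$ ($Z = 7 \cdot 3 + 4 = 21 + 4 = 25$)
$C = -93$ ($C = \left(-8 - 4\right) - 81 = -12 - 81 = -93$)
$\left(C + Z\right)^{2} = \left(-93 + 25\right)^{2} = \left(-68\right)^{2} = 4624$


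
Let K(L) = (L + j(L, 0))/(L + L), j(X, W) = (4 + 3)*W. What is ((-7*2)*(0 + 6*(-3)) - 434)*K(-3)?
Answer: -91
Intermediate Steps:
j(X, W) = 7*W
K(L) = ½ (K(L) = (L + 7*0)/(L + L) = (L + 0)/((2*L)) = L*(1/(2*L)) = ½)
((-7*2)*(0 + 6*(-3)) - 434)*K(-3) = ((-7*2)*(0 + 6*(-3)) - 434)*(½) = (-14*(0 - 18) - 434)*(½) = (-14*(-18) - 434)*(½) = (252 - 434)*(½) = -182*½ = -91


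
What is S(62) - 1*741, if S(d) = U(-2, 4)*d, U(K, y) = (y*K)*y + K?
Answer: -2849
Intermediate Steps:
U(K, y) = K + K*y**2 (U(K, y) = (K*y)*y + K = K*y**2 + K = K + K*y**2)
S(d) = -34*d (S(d) = (-2*(1 + 4**2))*d = (-2*(1 + 16))*d = (-2*17)*d = -34*d)
S(62) - 1*741 = -34*62 - 1*741 = -2108 - 741 = -2849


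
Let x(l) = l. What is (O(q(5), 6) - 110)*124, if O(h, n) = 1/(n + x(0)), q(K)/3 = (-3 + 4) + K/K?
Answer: -40858/3 ≈ -13619.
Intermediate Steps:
q(K) = 6 (q(K) = 3*((-3 + 4) + K/K) = 3*(1 + 1) = 3*2 = 6)
O(h, n) = 1/n (O(h, n) = 1/(n + 0) = 1/n)
(O(q(5), 6) - 110)*124 = (1/6 - 110)*124 = (⅙ - 110)*124 = -659/6*124 = -40858/3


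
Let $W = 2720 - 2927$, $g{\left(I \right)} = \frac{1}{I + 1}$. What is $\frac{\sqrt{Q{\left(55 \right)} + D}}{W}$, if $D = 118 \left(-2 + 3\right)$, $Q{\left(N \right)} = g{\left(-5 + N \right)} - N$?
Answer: $- \frac{\sqrt{163914}}{10557} \approx -0.03835$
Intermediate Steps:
$g{\left(I \right)} = \frac{1}{1 + I}$
$Q{\left(N \right)} = \frac{1}{-4 + N} - N$ ($Q{\left(N \right)} = \frac{1}{1 + \left(-5 + N\right)} - N = \frac{1}{-4 + N} - N$)
$D = 118$ ($D = 118 \cdot 1 = 118$)
$W = -207$ ($W = 2720 - 2927 = -207$)
$\frac{\sqrt{Q{\left(55 \right)} + D}}{W} = \frac{\sqrt{\frac{1 - 55 \left(-4 + 55\right)}{-4 + 55} + 118}}{-207} = \sqrt{\frac{1 - 55 \cdot 51}{51} + 118} \left(- \frac{1}{207}\right) = \sqrt{\frac{1 - 2805}{51} + 118} \left(- \frac{1}{207}\right) = \sqrt{\frac{1}{51} \left(-2804\right) + 118} \left(- \frac{1}{207}\right) = \sqrt{- \frac{2804}{51} + 118} \left(- \frac{1}{207}\right) = \sqrt{\frac{3214}{51}} \left(- \frac{1}{207}\right) = \frac{\sqrt{163914}}{51} \left(- \frac{1}{207}\right) = - \frac{\sqrt{163914}}{10557}$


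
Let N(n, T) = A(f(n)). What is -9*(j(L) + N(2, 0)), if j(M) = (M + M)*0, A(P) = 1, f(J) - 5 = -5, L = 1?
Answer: -9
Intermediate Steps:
f(J) = 0 (f(J) = 5 - 5 = 0)
N(n, T) = 1
j(M) = 0 (j(M) = (2*M)*0 = 0)
-9*(j(L) + N(2, 0)) = -9*(0 + 1) = -9*1 = -9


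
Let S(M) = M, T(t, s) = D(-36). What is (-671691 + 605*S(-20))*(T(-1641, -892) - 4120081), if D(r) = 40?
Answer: 2817246955431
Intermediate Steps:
T(t, s) = 40
(-671691 + 605*S(-20))*(T(-1641, -892) - 4120081) = (-671691 + 605*(-20))*(40 - 4120081) = (-671691 - 12100)*(-4120041) = -683791*(-4120041) = 2817246955431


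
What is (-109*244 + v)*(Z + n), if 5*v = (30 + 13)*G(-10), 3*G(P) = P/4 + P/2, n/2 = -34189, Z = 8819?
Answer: 3170623365/2 ≈ 1.5853e+9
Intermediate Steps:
n = -68378 (n = 2*(-34189) = -68378)
G(P) = P/4 (G(P) = (P/4 + P/2)/3 = (3*P/4)/3 = P/4)
v = -43/2 (v = ((30 + 13)*((¼)*(-10)))/5 = (43*(-5/2))/5 = (⅕)*(-215/2) = -43/2 ≈ -21.500)
(-109*244 + v)*(Z + n) = (-109*244 - 43/2)*(8819 - 68378) = (-26596 - 43/2)*(-59559) = -53235/2*(-59559) = 3170623365/2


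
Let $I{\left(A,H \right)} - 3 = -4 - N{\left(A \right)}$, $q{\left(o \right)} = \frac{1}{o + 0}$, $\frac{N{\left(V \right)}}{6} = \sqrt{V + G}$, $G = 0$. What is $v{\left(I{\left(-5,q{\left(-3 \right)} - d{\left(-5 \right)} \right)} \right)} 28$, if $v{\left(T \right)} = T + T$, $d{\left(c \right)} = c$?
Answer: $-56 - 336 i \sqrt{5} \approx -56.0 - 751.32 i$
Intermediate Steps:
$N{\left(V \right)} = 6 \sqrt{V}$ ($N{\left(V \right)} = 6 \sqrt{V + 0} = 6 \sqrt{V}$)
$q{\left(o \right)} = \frac{1}{o}$
$I{\left(A,H \right)} = -1 - 6 \sqrt{A}$ ($I{\left(A,H \right)} = 3 - \left(4 + 6 \sqrt{A}\right) = -1 - 6 \sqrt{A}$)
$v{\left(T \right)} = 2 T$
$v{\left(I{\left(-5,q{\left(-3 \right)} - d{\left(-5 \right)} \right)} \right)} 28 = 2 \left(-1 - 6 \sqrt{-5}\right) 28 = 2 \left(-1 - 6 i \sqrt{5}\right) 28 = \left(-2 - 12 i \sqrt{5}\right) 28 = -56 - 336 i \sqrt{5}$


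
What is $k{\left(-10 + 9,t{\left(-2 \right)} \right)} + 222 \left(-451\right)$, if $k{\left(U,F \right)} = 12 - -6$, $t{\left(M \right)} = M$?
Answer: $-100104$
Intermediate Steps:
$k{\left(U,F \right)} = 18$ ($k{\left(U,F \right)} = 12 + 6 = 18$)
$k{\left(-10 + 9,t{\left(-2 \right)} \right)} + 222 \left(-451\right) = 18 + 222 \left(-451\right) = 18 - 100122 = -100104$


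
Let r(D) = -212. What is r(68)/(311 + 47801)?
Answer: -53/12028 ≈ -0.0044064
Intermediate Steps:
r(68)/(311 + 47801) = -212/(311 + 47801) = -212/48112 = -212*1/48112 = -53/12028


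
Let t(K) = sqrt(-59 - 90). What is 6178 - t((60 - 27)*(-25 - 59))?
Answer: 6178 - I*sqrt(149) ≈ 6178.0 - 12.207*I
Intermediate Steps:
t(K) = I*sqrt(149) (t(K) = sqrt(-149) = I*sqrt(149))
6178 - t((60 - 27)*(-25 - 59)) = 6178 - I*sqrt(149)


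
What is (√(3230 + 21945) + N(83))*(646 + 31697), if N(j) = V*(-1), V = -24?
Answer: 776232 + 161715*√1007 ≈ 5.9080e+6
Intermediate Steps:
N(j) = 24 (N(j) = -24*(-1) = 24)
(√(3230 + 21945) + N(83))*(646 + 31697) = (√(3230 + 21945) + 24)*(646 + 31697) = (√25175 + 24)*32343 = (5*√1007 + 24)*32343 = (24 + 5*√1007)*32343 = 776232 + 161715*√1007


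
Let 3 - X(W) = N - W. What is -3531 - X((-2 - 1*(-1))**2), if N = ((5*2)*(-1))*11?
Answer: -3645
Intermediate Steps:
N = -110 (N = (10*(-1))*11 = -10*11 = -110)
X(W) = 113 + W (X(W) = 3 - (-110 - W) = 3 + (110 + W) = 113 + W)
-3531 - X((-2 - 1*(-1))**2) = -3531 - (113 + (-2 - 1*(-1))**2) = -3531 - (113 + (-2 + 1)**2) = -3531 - (113 + (-1)**2) = -3531 - (113 + 1) = -3531 - 1*114 = -3531 - 114 = -3645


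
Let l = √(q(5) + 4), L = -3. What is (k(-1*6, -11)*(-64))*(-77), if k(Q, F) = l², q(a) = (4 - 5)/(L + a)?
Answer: 17248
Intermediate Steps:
q(a) = -1/(-3 + a) (q(a) = (4 - 5)/(-3 + a) = -1/(-3 + a))
l = √14/2 (l = √(-1/(-3 + 5) + 4) = √(-1/2 + 4) = √(-1*½ + 4) = √(-½ + 4) = √(7/2) = √14/2 ≈ 1.8708)
k(Q, F) = 7/2 (k(Q, F) = (√14/2)² = 7/2)
(k(-1*6, -11)*(-64))*(-77) = ((7/2)*(-64))*(-77) = -224*(-77) = 17248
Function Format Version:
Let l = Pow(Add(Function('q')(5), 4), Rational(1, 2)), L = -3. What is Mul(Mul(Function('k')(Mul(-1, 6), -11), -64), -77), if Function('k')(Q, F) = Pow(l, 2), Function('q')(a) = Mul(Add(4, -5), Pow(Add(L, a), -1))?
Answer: 17248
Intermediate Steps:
Function('q')(a) = Mul(-1, Pow(Add(-3, a), -1)) (Function('q')(a) = Mul(Add(4, -5), Pow(Add(-3, a), -1)) = Mul(-1, Pow(Add(-3, a), -1)))
l = Mul(Rational(1, 2), Pow(14, Rational(1, 2))) (l = Pow(Add(Mul(-1, Pow(Add(-3, 5), -1)), 4), Rational(1, 2)) = Pow(Add(Mul(-1, Pow(2, -1)), 4), Rational(1, 2)) = Pow(Add(Mul(-1, Rational(1, 2)), 4), Rational(1, 2)) = Pow(Add(Rational(-1, 2), 4), Rational(1, 2)) = Pow(Rational(7, 2), Rational(1, 2)) = Mul(Rational(1, 2), Pow(14, Rational(1, 2))) ≈ 1.8708)
Function('k')(Q, F) = Rational(7, 2) (Function('k')(Q, F) = Pow(Mul(Rational(1, 2), Pow(14, Rational(1, 2))), 2) = Rational(7, 2))
Mul(Mul(Function('k')(Mul(-1, 6), -11), -64), -77) = Mul(Mul(Rational(7, 2), -64), -77) = Mul(-224, -77) = 17248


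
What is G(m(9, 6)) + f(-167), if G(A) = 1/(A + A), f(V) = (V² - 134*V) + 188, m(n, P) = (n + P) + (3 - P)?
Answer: 1210921/24 ≈ 50455.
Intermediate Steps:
m(n, P) = 3 + n (m(n, P) = (P + n) + (3 - P) = 3 + n)
f(V) = 188 + V² - 134*V
G(A) = 1/(2*A)
G(m(9, 6)) + f(-167) = 1/(2*(3 + 9)) + (188 + (-167)² - 134*(-167)) = (½)/12 + (188 + 27889 + 22378) = (½)*(1/12) + 50455 = 1/24 + 50455 = 1210921/24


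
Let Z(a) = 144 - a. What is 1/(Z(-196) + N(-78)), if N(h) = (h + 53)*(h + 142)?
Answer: -1/1260 ≈ -0.00079365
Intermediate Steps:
N(h) = (53 + h)*(142 + h)
1/(Z(-196) + N(-78)) = 1/((144 - 1*(-196)) + (7526 + (-78)² + 195*(-78))) = 1/((144 + 196) + (7526 + 6084 - 15210)) = 1/(340 - 1600) = 1/(-1260) = -1/1260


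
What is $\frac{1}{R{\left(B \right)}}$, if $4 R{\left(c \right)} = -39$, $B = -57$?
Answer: $- \frac{4}{39} \approx -0.10256$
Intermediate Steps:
$R{\left(c \right)} = - \frac{39}{4}$ ($R{\left(c \right)} = \frac{1}{4} \left(-39\right) = - \frac{39}{4}$)
$\frac{1}{R{\left(B \right)}} = \frac{1}{- \frac{39}{4}} = - \frac{4}{39}$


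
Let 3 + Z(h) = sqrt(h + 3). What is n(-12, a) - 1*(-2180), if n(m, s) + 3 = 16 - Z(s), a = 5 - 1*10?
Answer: 2196 - I*sqrt(2) ≈ 2196.0 - 1.4142*I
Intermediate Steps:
Z(h) = -3 + sqrt(3 + h) (Z(h) = -3 + sqrt(h + 3) = -3 + sqrt(3 + h))
a = -5 (a = 5 - 10 = -5)
n(m, s) = 16 - sqrt(3 + s) (n(m, s) = -3 + (16 - (-3 + sqrt(3 + s))) = -3 + (16 + (3 - sqrt(3 + s))) = -3 + (19 - sqrt(3 + s)) = 16 - sqrt(3 + s))
n(-12, a) - 1*(-2180) = (16 - sqrt(3 - 5)) - 1*(-2180) = (16 - sqrt(-2)) + 2180 = (16 - I*sqrt(2)) + 2180 = 2196 - I*sqrt(2)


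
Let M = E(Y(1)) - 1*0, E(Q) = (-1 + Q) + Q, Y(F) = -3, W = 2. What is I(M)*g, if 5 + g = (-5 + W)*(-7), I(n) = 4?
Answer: 64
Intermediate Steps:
E(Q) = -1 + 2*Q
M = -7 (M = (-1 + 2*(-3)) - 1*0 = (-1 - 6) + 0 = -7 + 0 = -7)
g = 16 (g = -5 + (-5 + 2)*(-7) = -5 - 3*(-7) = -5 + 21 = 16)
I(M)*g = 4*16 = 64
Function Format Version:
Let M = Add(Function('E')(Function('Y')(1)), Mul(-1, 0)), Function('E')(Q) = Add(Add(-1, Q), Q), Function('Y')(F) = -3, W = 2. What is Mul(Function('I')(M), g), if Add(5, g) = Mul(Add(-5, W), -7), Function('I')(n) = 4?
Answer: 64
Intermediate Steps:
Function('E')(Q) = Add(-1, Mul(2, Q))
M = -7 (M = Add(Add(-1, Mul(2, -3)), Mul(-1, 0)) = Add(Add(-1, -6), 0) = Add(-7, 0) = -7)
g = 16 (g = Add(-5, Mul(Add(-5, 2), -7)) = Add(-5, Mul(-3, -7)) = Add(-5, 21) = 16)
Mul(Function('I')(M), g) = Mul(4, 16) = 64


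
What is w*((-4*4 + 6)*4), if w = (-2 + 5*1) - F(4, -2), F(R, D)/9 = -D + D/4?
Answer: 420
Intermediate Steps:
F(R, D) = -27*D/4 (F(R, D) = 9*(-D + D/4) = 9*(-3*D/4) = -27*D/4)
w = -21/2 (w = (-2 + 5*1) - (-27)*(-2)/4 = (-2 + 5) - 1*27/2 = 3 - 27/2 = -21/2 ≈ -10.500)
w*((-4*4 + 6)*4) = -21*(-4*4 + 6)*4/2 = -21*(-16 + 6)*4/2 = -(-105)*4 = -21/2*(-40) = 420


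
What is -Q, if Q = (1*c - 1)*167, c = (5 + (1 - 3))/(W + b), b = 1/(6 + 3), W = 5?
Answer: 3173/46 ≈ 68.978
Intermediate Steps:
b = ⅑ (b = 1/9 = ⅑ ≈ 0.11111)
c = 27/46 (c = (5 + (1 - 3))/(5 + ⅑) = (5 - 2)/(46/9) = 3*(9/46) = 27/46 ≈ 0.58696)
Q = -3173/46 (Q = (1*(27/46) - 1)*167 = (27/46 - 1)*167 = -19/46*167 = -3173/46 ≈ -68.978)
-Q = -1*(-3173/46) = 3173/46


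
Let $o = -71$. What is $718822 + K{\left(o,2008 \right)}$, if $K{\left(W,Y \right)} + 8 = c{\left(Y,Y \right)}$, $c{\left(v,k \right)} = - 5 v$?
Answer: $708774$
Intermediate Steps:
$K{\left(W,Y \right)} = -8 - 5 Y$
$718822 + K{\left(o,2008 \right)} = 718822 - 10048 = 708774$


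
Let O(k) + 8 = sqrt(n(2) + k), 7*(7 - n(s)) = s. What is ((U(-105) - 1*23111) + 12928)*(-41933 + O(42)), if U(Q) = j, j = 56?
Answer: 424736507 - 10127*sqrt(2387)/7 ≈ 4.2467e+8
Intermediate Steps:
n(s) = 7 - s/7
U(Q) = 56
O(k) = -8 + sqrt(47/7 + k) (O(k) = -8 + sqrt((7 - 1/7*2) + k) = -8 + sqrt((7 - 2/7) + k) = -8 + sqrt(47/7 + k))
((U(-105) - 1*23111) + 12928)*(-41933 + O(42)) = ((56 - 1*23111) + 12928)*(-41933 + (-8 + sqrt(329 + 49*42)/7)) = ((56 - 23111) + 12928)*(-41933 + (-8 + sqrt(329 + 2058)/7)) = (-23055 + 12928)*(-41933 + (-8 + sqrt(2387)/7)) = -10127*(-41941 + sqrt(2387)/7) = 424736507 - 10127*sqrt(2387)/7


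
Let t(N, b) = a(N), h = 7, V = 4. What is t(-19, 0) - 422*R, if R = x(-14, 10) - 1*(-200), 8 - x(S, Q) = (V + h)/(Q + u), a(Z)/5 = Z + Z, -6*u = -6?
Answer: -87544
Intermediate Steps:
u = 1 (u = -⅙*(-6) = 1)
a(Z) = 10*Z (a(Z) = 5*(Z + Z) = 5*(2*Z) = 10*Z)
t(N, b) = 10*N
x(S, Q) = 8 - 11/(1 + Q) (x(S, Q) = 8 - (4 + 7)/(Q + 1) = 8 - 11/(1 + Q))
R = 207 (R = (-3 + 8*10)/(1 + 10) - 1*(-200) = (-3 + 80)/11 + 200 = (1/11)*77 + 200 = 7 + 200 = 207)
t(-19, 0) - 422*R = 10*(-19) - 422*207 = -190 - 87354 = -87544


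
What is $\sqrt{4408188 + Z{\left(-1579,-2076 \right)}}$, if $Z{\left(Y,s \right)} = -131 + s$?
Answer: $\sqrt{4405981} \approx 2099.0$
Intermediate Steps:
$\sqrt{4408188 + Z{\left(-1579,-2076 \right)}} = \sqrt{4408188 - 2207} = \sqrt{4405981}$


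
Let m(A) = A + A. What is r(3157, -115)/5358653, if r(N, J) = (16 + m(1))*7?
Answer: 126/5358653 ≈ 2.3513e-5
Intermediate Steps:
m(A) = 2*A
r(N, J) = 126 (r(N, J) = (16 + 2*1)*7 = (16 + 2)*7 = 18*7 = 126)
r(3157, -115)/5358653 = 126/5358653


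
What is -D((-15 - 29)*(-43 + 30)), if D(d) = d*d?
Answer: -327184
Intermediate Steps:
D(d) = d²
-D((-15 - 29)*(-43 + 30)) = -((-15 - 29)*(-43 + 30))² = -(-44*(-13))² = -1*572² = -1*327184 = -327184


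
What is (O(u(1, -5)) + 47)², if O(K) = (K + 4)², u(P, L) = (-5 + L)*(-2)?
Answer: 388129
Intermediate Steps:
u(P, L) = 10 - 2*L
O(K) = (4 + K)²
(O(u(1, -5)) + 47)² = ((4 + (10 - 2*(-5)))² + 47)² = ((4 + (10 + 10))² + 47)² = ((4 + 20)² + 47)² = (24² + 47)² = (576 + 47)² = 623² = 388129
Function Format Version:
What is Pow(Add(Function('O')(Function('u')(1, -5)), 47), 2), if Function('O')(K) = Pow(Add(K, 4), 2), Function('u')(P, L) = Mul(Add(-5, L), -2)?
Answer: 388129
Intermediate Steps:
Function('u')(P, L) = Add(10, Mul(-2, L))
Function('O')(K) = Pow(Add(4, K), 2)
Pow(Add(Function('O')(Function('u')(1, -5)), 47), 2) = Pow(Add(Pow(Add(4, Add(10, Mul(-2, -5))), 2), 47), 2) = Pow(Add(Pow(Add(4, Add(10, 10)), 2), 47), 2) = Pow(Add(Pow(Add(4, 20), 2), 47), 2) = Pow(Add(Pow(24, 2), 47), 2) = Pow(Add(576, 47), 2) = Pow(623, 2) = 388129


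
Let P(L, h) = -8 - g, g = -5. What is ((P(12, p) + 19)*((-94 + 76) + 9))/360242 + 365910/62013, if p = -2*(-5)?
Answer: 21967870058/3723281191 ≈ 5.9001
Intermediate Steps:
p = 10
P(L, h) = -3 (P(L, h) = -8 - 1*(-5) = -8 + 5 = -3)
((P(12, p) + 19)*((-94 + 76) + 9))/360242 + 365910/62013 = ((-3 + 19)*((-94 + 76) + 9))/360242 + 365910/62013 = (16*(-18 + 9))*(1/360242) + 365910*(1/62013) = (16*(-9))*(1/360242) + 121970/20671 = -144*1/360242 + 121970/20671 = -72/180121 + 121970/20671 = 21967870058/3723281191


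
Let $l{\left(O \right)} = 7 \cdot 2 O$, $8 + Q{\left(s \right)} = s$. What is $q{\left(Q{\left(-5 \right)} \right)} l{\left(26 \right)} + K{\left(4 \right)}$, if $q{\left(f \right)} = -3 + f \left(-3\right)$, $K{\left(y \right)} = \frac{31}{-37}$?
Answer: $\frac{484817}{37} \approx 13103.0$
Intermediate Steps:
$K{\left(y \right)} = - \frac{31}{37}$ ($K{\left(y \right)} = 31 \left(- \frac{1}{37}\right) = - \frac{31}{37}$)
$Q{\left(s \right)} = -8 + s$
$l{\left(O \right)} = 14 O$
$q{\left(f \right)} = -3 - 3 f$
$q{\left(Q{\left(-5 \right)} \right)} l{\left(26 \right)} + K{\left(4 \right)} = \left(-3 - 3 \left(-8 - 5\right)\right) 14 \cdot 26 - \frac{31}{37} = \left(-3 - -39\right) 364 - \frac{31}{37} = \left(-3 + 39\right) 364 - \frac{31}{37} = 36 \cdot 364 - \frac{31}{37} = 13104 - \frac{31}{37} = \frac{484817}{37}$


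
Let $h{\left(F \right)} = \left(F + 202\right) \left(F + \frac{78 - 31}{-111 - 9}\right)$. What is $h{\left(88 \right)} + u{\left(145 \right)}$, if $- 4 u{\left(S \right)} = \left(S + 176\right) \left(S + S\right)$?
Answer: $\frac{25607}{12} \approx 2133.9$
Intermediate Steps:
$u{\left(S \right)} = - \frac{S \left(176 + S\right)}{2}$ ($u{\left(S \right)} = - \frac{\left(S + 176\right) \left(S + S\right)}{4} = - \frac{\left(176 + S\right) 2 S}{4} = - \frac{2 S \left(176 + S\right)}{4} = - \frac{S \left(176 + S\right)}{2}$)
$h{\left(F \right)} = \left(202 + F\right) \left(- \frac{47}{120} + F\right)$ ($h{\left(F \right)} = \left(202 + F\right) \left(F + \frac{47}{-120}\right) = \left(202 + F\right) \left(F + 47 \left(- \frac{1}{120}\right)\right) = \left(202 + F\right) \left(F - \frac{47}{120}\right) = \left(202 + F\right) \left(- \frac{47}{120} + F\right)$)
$h{\left(88 \right)} + u{\left(145 \right)} = \left(- \frac{4747}{60} + 88^{2} + \frac{24193}{120} \cdot 88\right) - \frac{145 \left(176 + 145\right)}{2} = \left(- \frac{4747}{60} + 7744 + \frac{266123}{15}\right) - \frac{145}{2} \cdot 321 = \frac{304877}{12} - \frac{46545}{2} = \frac{25607}{12}$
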